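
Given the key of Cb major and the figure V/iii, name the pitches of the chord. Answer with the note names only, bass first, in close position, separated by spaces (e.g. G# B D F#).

Bb D F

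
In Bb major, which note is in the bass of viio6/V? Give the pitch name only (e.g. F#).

G

The applied chord viio6/V is rooted on E: E-G-Bb.
The figure 6 means first inversion — the third is in the bass.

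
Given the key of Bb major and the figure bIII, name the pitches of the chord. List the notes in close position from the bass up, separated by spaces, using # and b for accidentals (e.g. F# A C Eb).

Scale degree 3 in Bb major is D; lowering it a half step gives Db. bIII is a major triad on the lowered third degree, borrowed from the parallel minor.
So the chord is Db-F-Ab.

Db F Ab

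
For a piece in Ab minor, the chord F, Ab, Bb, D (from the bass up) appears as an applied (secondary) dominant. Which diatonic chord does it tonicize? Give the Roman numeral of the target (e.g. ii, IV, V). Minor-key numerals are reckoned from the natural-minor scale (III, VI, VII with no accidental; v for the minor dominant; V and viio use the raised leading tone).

The chord is a dominant seventh chord on Bb.
A dominant resolves down a perfect fifth: Bb → Eb. In Ab minor, Eb is scale degree 5, i.e. V.

V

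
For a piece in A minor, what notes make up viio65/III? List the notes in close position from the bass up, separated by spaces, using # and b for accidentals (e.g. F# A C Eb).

D F Ab B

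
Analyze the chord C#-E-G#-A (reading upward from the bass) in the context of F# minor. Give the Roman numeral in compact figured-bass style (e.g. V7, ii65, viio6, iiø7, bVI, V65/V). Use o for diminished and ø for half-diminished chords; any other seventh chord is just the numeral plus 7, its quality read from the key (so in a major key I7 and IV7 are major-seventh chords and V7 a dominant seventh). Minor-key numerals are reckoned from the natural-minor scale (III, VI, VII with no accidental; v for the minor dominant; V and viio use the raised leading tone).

Stacked in thirds the chord is A-C#-E-G#: a major seventh chord on A.
A is scale degree 3 in F# minor, and a major seventh chord on that degree is written III7.
With C# in the bass the chord is in first inversion, so the figured bass is 65.

III65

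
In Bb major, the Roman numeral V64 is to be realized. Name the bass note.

V in Bb major has root F; the chord is F-A-C.
The figure 64 means second inversion — the fifth is in the bass.

C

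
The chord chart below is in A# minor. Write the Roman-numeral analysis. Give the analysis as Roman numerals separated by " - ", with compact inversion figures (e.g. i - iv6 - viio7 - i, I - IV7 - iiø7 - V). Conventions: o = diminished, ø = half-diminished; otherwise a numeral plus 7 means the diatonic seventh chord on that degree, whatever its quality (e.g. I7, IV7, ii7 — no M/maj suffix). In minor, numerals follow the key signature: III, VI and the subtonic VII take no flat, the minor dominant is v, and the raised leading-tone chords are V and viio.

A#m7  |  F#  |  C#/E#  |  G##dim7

A#m7: root A# is the tonic; minor seventh chord there is i7.
F#: major triad on F# = scale degree 6 → VI.
C#/E#: root C# is the mediant; major triad there is III6.
G##dim7: root G## is the leading tone; fully diminished seventh chord there is viio7.

i7 - VI - III6 - viio7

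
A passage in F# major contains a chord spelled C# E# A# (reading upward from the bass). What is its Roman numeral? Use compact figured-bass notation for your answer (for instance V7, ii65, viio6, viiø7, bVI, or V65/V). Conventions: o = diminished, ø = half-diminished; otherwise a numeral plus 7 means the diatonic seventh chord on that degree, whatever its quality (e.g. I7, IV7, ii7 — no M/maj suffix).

The pitches A#-C#-E# form a minor triad rooted on A#.
A# is scale degree 3 in F# major, and a minor triad on that degree is written iii.
With C# in the bass the chord is in first inversion, so the figured bass is 6.

iii6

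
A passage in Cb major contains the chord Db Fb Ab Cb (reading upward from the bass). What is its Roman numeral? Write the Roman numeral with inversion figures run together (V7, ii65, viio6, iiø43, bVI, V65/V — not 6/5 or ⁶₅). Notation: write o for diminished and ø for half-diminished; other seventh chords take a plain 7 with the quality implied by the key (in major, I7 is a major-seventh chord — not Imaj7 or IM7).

ii7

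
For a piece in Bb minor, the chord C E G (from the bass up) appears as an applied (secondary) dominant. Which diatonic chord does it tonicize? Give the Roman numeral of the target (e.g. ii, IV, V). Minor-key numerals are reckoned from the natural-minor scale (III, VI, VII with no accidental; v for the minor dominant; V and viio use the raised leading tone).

The chord is a major triad on C.
A dominant resolves down a perfect fifth: C → F. In Bb minor, F is scale degree 5, i.e. V.

V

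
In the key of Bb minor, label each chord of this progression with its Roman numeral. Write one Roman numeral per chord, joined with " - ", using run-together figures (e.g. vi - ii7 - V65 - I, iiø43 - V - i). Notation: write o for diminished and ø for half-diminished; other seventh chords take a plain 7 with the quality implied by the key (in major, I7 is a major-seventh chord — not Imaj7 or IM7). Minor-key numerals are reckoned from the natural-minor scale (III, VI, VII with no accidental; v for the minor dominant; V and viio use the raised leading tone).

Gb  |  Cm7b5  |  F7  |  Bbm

Gb: major triad on Gb = scale degree 6 → VI.
Cm7b5: root C is the supertonic; half-diminished seventh chord there is iiø7.
F7: root F is the dominant; dominant seventh chord there is V7.
Bbm: root Bb is the tonic; minor triad there is i.

VI - iiø7 - V7 - i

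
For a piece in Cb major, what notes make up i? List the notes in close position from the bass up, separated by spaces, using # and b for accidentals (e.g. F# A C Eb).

Cb Ebb Gb

i is the minor tonic, borrowed from the parallel minor. In Cb major that root is Cb.
So the chord is Cb-Ebb-Gb.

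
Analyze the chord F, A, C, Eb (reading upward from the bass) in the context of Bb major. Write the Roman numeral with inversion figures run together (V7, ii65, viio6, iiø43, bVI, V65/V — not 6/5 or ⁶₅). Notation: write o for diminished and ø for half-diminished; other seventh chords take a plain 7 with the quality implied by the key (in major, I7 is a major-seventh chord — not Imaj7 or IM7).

V7

The pitches F-A-C-Eb form a dominant seventh chord rooted on F.
F is scale degree 5 in Bb major, and a dominant seventh chord on that degree is written V7.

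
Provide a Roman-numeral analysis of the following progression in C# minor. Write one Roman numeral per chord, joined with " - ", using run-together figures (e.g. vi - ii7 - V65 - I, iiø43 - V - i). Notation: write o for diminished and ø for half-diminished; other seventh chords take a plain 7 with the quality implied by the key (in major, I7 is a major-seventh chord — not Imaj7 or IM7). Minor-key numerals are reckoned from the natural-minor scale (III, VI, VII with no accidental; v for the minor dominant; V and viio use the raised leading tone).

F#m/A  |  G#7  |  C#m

iv6 - V7 - i

F#m/A: minor triad on F# = scale degree 4 → iv6.
G#7: dominant seventh chord on G# = scale degree 5 → V7.
C#m: root C# is the tonic; minor triad there is i.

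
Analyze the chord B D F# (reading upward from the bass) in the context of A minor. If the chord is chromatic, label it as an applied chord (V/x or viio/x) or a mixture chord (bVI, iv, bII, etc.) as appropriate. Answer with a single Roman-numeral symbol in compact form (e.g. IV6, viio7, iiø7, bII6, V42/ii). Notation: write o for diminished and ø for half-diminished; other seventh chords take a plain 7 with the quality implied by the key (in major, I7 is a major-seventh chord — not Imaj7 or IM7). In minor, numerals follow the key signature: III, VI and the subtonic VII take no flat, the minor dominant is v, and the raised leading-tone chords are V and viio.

The pitches B-D-F# form a minor triad rooted on B.
B is the second degree of A minor. This is the minor supertonic, borrowed from the parallel major (the Dorian ii).

ii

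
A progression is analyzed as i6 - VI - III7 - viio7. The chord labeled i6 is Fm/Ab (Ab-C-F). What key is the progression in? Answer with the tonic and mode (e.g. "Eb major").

F minor

The anchor chord is a minor triad on F, labeled i6.
If F is scale degree 1 and the mode makes that degree carry a minor triad, the tonic is F and the mode is minor.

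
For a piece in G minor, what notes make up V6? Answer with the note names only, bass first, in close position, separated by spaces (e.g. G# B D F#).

In G minor, scale degree 5 is D. The dominant is major (leading tone raised), so V is a major triad.
That chord is spelled D-F#-A.
With the 6 figure the chord is in first inversion; from the bass F# upward in close position it reads F#-A-D.

F# A D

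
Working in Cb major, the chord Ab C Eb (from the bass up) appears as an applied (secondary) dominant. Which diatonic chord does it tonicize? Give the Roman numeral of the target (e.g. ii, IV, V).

The chord is a major triad on Ab.
A dominant resolves down a perfect fifth: Ab → Db. In Cb major, Db is scale degree 2, i.e. ii.

ii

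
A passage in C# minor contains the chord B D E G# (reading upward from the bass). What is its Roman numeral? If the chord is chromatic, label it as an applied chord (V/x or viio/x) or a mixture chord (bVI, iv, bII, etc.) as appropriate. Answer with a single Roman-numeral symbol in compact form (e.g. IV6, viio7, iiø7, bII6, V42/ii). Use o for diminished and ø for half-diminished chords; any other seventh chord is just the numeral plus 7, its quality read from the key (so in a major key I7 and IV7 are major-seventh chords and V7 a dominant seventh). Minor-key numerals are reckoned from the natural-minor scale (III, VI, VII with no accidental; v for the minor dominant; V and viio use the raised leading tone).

The pitches E-G#-B-D form a dominant seventh chord rooted on E.
E is not a diatonic chord root with this quality in C# minor, but it lies a perfect fifth above A (VI), so the chord functions as an applied dominant of VI.
With B in the bass the chord is in second inversion, so the figured bass is 43.

V43/VI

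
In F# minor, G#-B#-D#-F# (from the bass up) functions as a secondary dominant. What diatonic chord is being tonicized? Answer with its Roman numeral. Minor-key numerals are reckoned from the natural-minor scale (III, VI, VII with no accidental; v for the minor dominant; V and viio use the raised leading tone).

V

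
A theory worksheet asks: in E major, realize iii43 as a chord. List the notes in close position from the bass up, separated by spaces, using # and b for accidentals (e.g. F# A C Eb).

The numeral's case and figure indicate a minor seventh chord. In E major its root, scale degree 3, is G#.
That chord is spelled G#-B-D#-F#.
With the 43 figure the chord is in second inversion; from the bass D# upward in close position it reads D#-F#-G#-B.

D# F# G# B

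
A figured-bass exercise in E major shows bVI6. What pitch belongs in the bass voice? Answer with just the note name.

bVI in E major has root C; the chord is C-E-G.
The figure 6 means first inversion — the third is in the bass.

E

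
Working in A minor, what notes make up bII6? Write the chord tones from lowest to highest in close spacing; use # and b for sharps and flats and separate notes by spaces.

Scale degree 2 in A minor is B; lowering it a half step gives Bb. bII6 is the Neapolitan sixth — a major triad on the lowered second degree, here in its customary first inversion.
So the chord is Bb-D-F, a major triad.
The figured bass 6 indicates first inversion, placing the third (D) in the bass: D-F-Bb.

D F Bb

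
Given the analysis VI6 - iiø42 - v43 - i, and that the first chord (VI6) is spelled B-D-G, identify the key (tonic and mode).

B minor

The anchor chord is a major triad on G, labeled VI6.
VI6 on G implies G is the submediant; that puts the tonic at B, and the uppercase numeral fits minor mode.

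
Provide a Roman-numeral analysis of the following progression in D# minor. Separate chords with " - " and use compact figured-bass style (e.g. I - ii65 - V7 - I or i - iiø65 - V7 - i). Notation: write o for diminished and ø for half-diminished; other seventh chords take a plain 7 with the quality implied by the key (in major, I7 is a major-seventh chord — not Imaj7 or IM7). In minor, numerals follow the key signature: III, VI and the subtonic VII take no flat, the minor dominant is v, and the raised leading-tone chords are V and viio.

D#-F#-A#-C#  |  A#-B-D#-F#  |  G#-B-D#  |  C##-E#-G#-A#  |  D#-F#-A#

i7 - VI42 - iv - V65 - i

D#-F#-A#-C#: root D# is the tonic; minor seventh chord there is i7.
A#-B-D#-F#: major seventh chord on B = scale degree 6 → VI42.
G#-B-D#: minor triad on G# = scale degree 4 → iv.
C##-E#-G#-A#: dominant seventh chord on A# = scale degree 5 → V65.
D#-F#-A#: root D# is the tonic; minor triad there is i.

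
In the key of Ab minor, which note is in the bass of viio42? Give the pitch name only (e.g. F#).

Fb

viio in Ab minor has root G; the chord is G-Bb-Db-Fb.
The figure 42 means third inversion — the seventh is in the bass.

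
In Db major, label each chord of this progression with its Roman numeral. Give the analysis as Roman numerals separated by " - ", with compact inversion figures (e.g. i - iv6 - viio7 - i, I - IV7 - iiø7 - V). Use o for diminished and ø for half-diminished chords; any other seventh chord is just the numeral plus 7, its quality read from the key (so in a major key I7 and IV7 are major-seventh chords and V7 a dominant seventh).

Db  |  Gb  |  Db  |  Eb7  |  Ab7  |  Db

I - IV - I - V7/V - V7 - I

Db has root Db, degree 1 in Db major, so I.
Gb: major triad on Gb = scale degree 4 → IV.
Db: root Db is the tonic; major triad there is I.
Eb7: chromatic; Eb is V of V, so V7/V.
Ab7: dominant seventh chord on Ab = scale degree 5 → V7.
Db: root Db is the tonic; major triad there is I.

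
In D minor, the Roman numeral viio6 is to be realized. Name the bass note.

viio in D minor has root C#; the chord is C#-E-G.
The figure 6 means first inversion — the third is in the bass.

E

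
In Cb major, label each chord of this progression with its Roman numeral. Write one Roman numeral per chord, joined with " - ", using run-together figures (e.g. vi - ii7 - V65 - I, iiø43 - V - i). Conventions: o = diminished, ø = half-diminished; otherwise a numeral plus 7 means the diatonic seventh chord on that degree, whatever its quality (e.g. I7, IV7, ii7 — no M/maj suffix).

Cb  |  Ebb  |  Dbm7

I - bIII - ii7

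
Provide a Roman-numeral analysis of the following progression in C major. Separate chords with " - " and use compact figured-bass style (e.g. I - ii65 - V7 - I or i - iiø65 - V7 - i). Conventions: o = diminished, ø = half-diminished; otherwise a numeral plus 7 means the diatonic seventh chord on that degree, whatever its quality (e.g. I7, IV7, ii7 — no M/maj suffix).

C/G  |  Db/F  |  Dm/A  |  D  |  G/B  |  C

I64 - bII6 - ii64 - V/V - V6 - I

C/G: major triad on C = scale degree 1 → I64.
Db/F is non-diatonic — a major triad on the lowered supertonic (Db): the Neapolitan sixth, bII6 (third, F, in the bass — hence the 6).
Dm/A: root D is the supertonic; minor triad there is ii64.
D: a major triad on D, the applied dominant of V → V/V.
G/B: major triad on G = scale degree 5 → V6.
C has root C, degree 1 in C major, so I.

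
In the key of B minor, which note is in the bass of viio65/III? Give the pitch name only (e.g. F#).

E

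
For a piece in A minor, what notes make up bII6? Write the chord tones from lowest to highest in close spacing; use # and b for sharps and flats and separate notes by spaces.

D F Bb

bII6 is the Neapolitan sixth — a major triad on the lowered second degree, here in its customary first inversion. In A minor that root is Bb.
So the chord is Bb-D-F, a major triad.
With the 6 figure the chord is in first inversion; from the bass D upward in close position it reads D-F-Bb.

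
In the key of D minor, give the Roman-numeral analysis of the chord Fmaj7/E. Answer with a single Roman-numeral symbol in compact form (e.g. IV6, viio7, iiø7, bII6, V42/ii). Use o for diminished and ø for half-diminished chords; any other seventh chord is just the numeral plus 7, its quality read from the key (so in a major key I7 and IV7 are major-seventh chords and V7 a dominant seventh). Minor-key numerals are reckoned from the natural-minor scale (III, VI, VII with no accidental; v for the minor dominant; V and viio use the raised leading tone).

III42

The pitches F-A-C-E form a major seventh chord rooted on F.
F is scale degree 3 in D minor, and a major seventh chord on that degree is written III7.
With E in the bass the chord is in third inversion, so the figured bass is 42.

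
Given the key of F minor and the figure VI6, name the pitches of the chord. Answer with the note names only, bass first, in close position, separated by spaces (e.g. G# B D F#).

F Ab Db

In F minor, the sixth degree is Db, and the diatonic chord built there is a major triad.
That chord is spelled Db-F-Ab.
The figured bass 6 indicates first inversion, placing the third (F) in the bass: F-Ab-Db.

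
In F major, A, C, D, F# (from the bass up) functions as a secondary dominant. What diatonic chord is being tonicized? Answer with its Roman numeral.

ii

The chord is a dominant seventh chord on D.
A dominant resolves down a perfect fifth: D → G. In F major, G is scale degree 2, i.e. ii.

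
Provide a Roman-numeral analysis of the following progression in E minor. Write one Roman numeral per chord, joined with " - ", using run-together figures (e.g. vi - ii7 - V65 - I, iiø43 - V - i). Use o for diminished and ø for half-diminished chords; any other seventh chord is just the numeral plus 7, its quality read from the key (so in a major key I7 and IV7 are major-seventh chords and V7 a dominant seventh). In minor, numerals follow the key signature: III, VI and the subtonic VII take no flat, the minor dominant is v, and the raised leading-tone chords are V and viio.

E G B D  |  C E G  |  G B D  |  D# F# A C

i7 - VI - III - viio7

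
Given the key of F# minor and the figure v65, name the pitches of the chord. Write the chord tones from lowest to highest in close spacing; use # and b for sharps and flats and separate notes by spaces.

E G# B C#

In F# minor, scale degree 5 is C#, and the diatonic chord built there is a minor seventh chord.
Stacking thirds from C# gives C#-E-G#-B.
With the 65 figure the chord is in first inversion; from the bass E upward in close position it reads E-G#-B-C#.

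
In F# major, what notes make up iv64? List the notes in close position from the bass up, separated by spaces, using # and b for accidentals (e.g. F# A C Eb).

F# B D

Scale degree 4 in F# major is B; here the chord built on it is altered to a minor triad. iv64 is the minor subdominant, borrowed from the parallel minor.
So the chord is B-D-F#, a minor triad.
With the 64 figure the chord is in second inversion; from the bass F# upward in close position it reads F#-B-D.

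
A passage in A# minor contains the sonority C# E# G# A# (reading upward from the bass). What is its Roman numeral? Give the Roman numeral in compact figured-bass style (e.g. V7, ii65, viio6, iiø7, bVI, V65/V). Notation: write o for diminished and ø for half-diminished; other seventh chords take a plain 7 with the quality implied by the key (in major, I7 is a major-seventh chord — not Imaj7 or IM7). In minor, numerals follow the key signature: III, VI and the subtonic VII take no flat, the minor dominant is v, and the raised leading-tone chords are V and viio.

The pitches A#-C#-E#-G# form a minor seventh chord rooted on A#.
In A# minor, A# is the tonic; the diatonic minor seventh chord there is i7.
With C# in the bass the chord is in first inversion, so the figured bass is 65.

i65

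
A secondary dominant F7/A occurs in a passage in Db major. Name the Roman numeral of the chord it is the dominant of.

The chord is a dominant seventh chord on F.
A dominant resolves down a perfect fifth: F → Bb. In Db major, Bb is scale degree 6, i.e. vi.

vi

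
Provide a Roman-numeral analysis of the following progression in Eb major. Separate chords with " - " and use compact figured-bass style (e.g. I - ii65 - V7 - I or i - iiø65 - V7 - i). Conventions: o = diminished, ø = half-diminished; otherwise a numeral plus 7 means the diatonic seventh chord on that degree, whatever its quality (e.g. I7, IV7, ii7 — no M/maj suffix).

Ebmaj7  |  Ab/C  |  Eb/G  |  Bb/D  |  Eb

Ebmaj7: root Eb is the tonic; major seventh chord there is I7.
Ab/C has root Ab, degree 4 in Eb major, so IV6.
Eb/G: root Eb is the tonic; major triad there is I6.
Bb/D has root Bb, degree 5 in Eb major, so V6.
Eb: root Eb is the tonic; major triad there is I.

I7 - IV6 - I6 - V6 - I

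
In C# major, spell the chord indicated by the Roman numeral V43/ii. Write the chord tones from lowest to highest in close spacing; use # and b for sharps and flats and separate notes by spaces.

E# G# A# C##

The slash means an applied dominant: we want the dominant of ii. In C# major, ii is D# minor, and its dominant is built on A#.
Building a dominant seventh chord on A# gives A#-C##-E#-G#.
With the 43 figure the chord is in second inversion; from the bass E# upward in close position it reads E#-G#-A#-C##.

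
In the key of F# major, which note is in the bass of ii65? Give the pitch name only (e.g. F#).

ii in F# major has root G#; the chord is G#-B-D#-F#.
The figure 65 means first inversion — the third is in the bass.

B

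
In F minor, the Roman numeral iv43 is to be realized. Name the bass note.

F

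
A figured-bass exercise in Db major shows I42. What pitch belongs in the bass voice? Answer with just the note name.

C

I in Db major has root Db; the chord is Db-F-Ab-C.
The figure 42 means third inversion — the seventh is in the bass.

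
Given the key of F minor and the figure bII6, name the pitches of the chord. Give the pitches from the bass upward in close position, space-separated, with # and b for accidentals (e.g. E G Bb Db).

Bb Db Gb

bII6 is the Neapolitan sixth — a major triad on the lowered second degree, here in its customary first inversion. In F minor that root is Gb.
So the chord is Gb-Bb-Db, a major triad.
With the 6 figure the chord is in first inversion; from the bass Bb upward in close position it reads Bb-Db-Gb.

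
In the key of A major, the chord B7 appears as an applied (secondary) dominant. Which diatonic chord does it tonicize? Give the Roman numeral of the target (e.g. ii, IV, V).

The chord is a dominant seventh chord on B.
A dominant resolves down a perfect fifth: B → E. In A major, E is scale degree 5, i.e. V.

V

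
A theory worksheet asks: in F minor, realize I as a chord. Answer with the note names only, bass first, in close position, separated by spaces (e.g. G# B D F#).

I is the major tonic (Picardy third), borrowed from the parallel major. In F minor that root is F.
So the chord is F-A-C, a major triad.

F A C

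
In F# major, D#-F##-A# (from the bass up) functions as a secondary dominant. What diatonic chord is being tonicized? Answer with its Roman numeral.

ii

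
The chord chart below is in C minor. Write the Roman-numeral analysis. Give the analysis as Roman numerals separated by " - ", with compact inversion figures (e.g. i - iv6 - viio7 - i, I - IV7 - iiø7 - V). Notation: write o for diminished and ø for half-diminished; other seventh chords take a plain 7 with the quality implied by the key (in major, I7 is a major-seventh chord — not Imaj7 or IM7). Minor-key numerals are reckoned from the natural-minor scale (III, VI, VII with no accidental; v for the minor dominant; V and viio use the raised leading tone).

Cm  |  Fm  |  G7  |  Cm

i - iv - V7 - i

Cm: minor triad on C = scale degree 1 → i.
Fm: root F is the subdominant; minor triad there is iv.
G7 has root G, degree 5 in C minor, so V7.
Cm has root C, degree 1 in C minor, so i.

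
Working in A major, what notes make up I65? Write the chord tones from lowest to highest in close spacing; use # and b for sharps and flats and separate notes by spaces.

C# E G# A

In A major, scale degree 1 is A, and the diatonic chord built there is a major seventh chord.
That chord is spelled A-C#-E-G#.
With the 65 figure the chord is in first inversion; from the bass C# upward in close position it reads C#-E-G#-A.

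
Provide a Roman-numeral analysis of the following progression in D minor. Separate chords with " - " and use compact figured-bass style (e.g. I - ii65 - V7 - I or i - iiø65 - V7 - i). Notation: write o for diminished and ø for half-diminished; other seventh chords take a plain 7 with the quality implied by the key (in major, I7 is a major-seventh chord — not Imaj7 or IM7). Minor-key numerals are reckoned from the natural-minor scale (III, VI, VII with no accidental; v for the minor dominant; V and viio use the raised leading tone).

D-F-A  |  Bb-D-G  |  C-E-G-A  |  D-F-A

i - iv6 - v65 - i

D-F-A: root D is the tonic; minor triad there is i.
Bb-D-G has root G, degree 4 in D minor, so iv6.
C-E-G-A: minor seventh chord on A = scale degree 5 → v65.
D-F-A has root D, degree 1 in D minor, so i.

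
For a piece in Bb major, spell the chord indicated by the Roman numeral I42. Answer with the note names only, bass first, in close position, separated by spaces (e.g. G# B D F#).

The numeral's case and figure indicate a major seventh chord. In Bb major its root, the tonic, is Bb.
Stacking thirds from Bb gives Bb-D-F-A.
With the 42 figure the chord is in third inversion; from the bass A upward in close position it reads A-Bb-D-F.

A Bb D F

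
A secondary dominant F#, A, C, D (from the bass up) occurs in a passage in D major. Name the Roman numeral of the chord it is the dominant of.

IV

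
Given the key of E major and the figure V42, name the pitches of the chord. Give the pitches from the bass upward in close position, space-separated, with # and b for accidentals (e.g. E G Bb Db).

A B D# F#

The numeral's case and figure indicate a dominant seventh chord. In E major its root, scale degree 5, is B.
Stacking thirds from B gives B-D#-F#-A.
The figured bass 42 indicates third inversion, placing the seventh (A) in the bass: A-B-D#-F#.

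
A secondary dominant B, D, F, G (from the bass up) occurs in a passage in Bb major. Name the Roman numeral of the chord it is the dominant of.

ii

The chord is a dominant seventh chord on G.
A dominant resolves down a perfect fifth: G → C. In Bb major, C is scale degree 2, i.e. ii.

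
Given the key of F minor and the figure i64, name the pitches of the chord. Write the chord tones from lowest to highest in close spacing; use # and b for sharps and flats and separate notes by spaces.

In F minor, the first degree is F, and the diatonic chord built there is a minor triad.
Stacking thirds from F gives F-Ab-C.
The figured bass 64 indicates second inversion, placing the fifth (C) in the bass: C-F-Ab.

C F Ab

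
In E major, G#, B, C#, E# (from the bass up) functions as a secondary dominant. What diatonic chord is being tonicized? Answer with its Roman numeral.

ii

The chord is a dominant seventh chord on C#.
A dominant resolves down a perfect fifth: C# → F#. In E major, F# is scale degree 2, i.e. ii.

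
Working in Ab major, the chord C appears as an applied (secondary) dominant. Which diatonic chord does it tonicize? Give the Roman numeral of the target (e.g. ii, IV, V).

vi

The chord is a major triad on C.
A dominant resolves down a perfect fifth: C → F. In Ab major, F is scale degree 6, i.e. vi.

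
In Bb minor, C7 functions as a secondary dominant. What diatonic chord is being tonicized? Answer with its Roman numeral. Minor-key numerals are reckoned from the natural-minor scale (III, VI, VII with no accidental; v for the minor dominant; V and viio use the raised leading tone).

V

The chord is a dominant seventh chord on C.
A dominant resolves down a perfect fifth: C → F. In Bb minor, F is scale degree 5, i.e. V.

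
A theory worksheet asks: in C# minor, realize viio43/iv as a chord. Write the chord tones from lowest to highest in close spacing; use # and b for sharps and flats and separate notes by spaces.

The slash marks an applied leading-tone chord: viio of iv. In C# minor, iv is F#, so the leading tone to it is E#, a half step below.
Building a fully diminished seventh chord on E# gives E#-G#-B-D.
With the 43 figure the chord is in second inversion; from the bass B upward in close position it reads B-D-E#-G#.

B D E# G#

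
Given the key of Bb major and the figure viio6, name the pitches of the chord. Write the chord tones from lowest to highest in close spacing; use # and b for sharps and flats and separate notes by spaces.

The numeral's case and figure indicate a diminished triad. In Bb major its root, scale degree 7, is A.
Stacking thirds from A gives A-C-Eb.
The figured bass 6 indicates first inversion, placing the third (C) in the bass: C-Eb-A.

C Eb A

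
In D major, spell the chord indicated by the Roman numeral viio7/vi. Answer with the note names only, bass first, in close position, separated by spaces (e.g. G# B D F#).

A# C# E G

The slash marks an applied leading-tone chord: viio of vi. In D major, vi is B, so the leading tone to it is A#, a half step below.
Building a fully diminished seventh chord on A# gives A#-C#-E-G.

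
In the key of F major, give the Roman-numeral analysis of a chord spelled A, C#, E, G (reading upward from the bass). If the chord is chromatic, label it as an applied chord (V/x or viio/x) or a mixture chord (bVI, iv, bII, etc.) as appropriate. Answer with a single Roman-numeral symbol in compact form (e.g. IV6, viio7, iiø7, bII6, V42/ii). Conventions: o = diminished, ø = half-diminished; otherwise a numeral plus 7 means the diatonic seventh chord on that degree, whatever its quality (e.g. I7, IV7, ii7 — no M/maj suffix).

V7/vi

The pitches A-C#-E-G form a dominant seventh chord rooted on A.
A is not a diatonic chord root with this quality in F major, but it lies a perfect fifth above D (vi), so the chord functions as an applied dominant of vi.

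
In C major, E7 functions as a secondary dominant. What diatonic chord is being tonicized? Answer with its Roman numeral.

The chord is a dominant seventh chord on E.
A dominant resolves down a perfect fifth: E → A. In C major, A is scale degree 6, i.e. vi.

vi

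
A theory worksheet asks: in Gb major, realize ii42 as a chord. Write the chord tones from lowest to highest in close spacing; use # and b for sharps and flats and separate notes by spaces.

Gb Ab Cb Eb

The numeral's case and figure indicate a minor seventh chord. In Gb major its root, the supertonic, is Ab.
Stacking thirds from Ab gives Ab-Cb-Eb-Gb.
With the 42 figure the chord is in third inversion; from the bass Gb upward in close position it reads Gb-Ab-Cb-Eb.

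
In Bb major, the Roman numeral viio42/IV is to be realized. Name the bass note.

Cb

The applied chord viio42/IV is rooted on D: D-F-Ab-Cb.
The figure 42 means third inversion — the seventh is in the bass.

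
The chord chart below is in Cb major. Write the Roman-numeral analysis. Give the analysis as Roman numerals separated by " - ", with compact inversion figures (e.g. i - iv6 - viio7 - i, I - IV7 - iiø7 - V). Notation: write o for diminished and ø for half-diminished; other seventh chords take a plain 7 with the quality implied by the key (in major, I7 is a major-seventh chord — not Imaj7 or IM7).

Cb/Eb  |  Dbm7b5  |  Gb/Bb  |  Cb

I6 - iiø7 - V6 - I

Cb/Eb: root Cb is the tonic; major triad there is I6.
Dbm7b5: half-diminished seventh chord on Db — chromatic; iiø7 (borrowed from the parallel minor).
Gb/Bb: major triad on Gb = scale degree 5 → V6.
Cb has root Cb, degree 1 in Cb major, so I.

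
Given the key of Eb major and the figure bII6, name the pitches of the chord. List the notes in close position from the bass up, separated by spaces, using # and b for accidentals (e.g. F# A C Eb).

bII6 is the Neapolitan sixth — a major triad on the lowered second degree, here in its customary first inversion. In Eb major that root is Fb.
So the chord is Fb-Ab-Cb, a major triad.
With the 6 figure the chord is in first inversion; from the bass Ab upward in close position it reads Ab-Cb-Fb.

Ab Cb Fb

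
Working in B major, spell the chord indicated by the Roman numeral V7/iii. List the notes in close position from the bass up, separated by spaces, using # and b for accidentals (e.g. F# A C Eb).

A# C## E# G#

The slash means an applied dominant: we want the dominant of iii. In B major, iii is D# minor, and its dominant is built on A#.
Building a dominant seventh chord on A# gives A#-C##-E#-G#.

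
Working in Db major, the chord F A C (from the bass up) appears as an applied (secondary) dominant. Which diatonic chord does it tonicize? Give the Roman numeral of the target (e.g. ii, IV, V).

The chord is a major triad on F.
A dominant resolves down a perfect fifth: F → Bb. In Db major, Bb is scale degree 6, i.e. vi.

vi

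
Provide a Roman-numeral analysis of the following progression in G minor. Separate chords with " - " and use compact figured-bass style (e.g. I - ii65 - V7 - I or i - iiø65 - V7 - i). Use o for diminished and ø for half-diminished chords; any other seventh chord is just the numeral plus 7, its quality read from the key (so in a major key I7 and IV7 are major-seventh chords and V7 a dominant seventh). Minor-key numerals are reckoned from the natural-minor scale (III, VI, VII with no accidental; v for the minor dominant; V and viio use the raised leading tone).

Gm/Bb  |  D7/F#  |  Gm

i6 - V65 - i

Gm/Bb: root G is the tonic; minor triad there is i6.
D7/F# has root D, degree 5 in G minor, so V65.
Gm: minor triad on G = scale degree 1 → i.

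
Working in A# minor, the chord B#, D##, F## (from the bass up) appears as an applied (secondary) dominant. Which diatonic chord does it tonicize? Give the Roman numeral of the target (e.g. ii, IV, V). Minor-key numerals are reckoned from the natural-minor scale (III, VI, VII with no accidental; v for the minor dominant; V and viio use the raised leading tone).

V

The chord is a major triad on B#.
A dominant resolves down a perfect fifth: B# → E#. In A# minor, E# is scale degree 5, i.e. V.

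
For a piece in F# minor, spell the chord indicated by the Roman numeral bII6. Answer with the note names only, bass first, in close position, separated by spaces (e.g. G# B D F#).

bII6 is the Neapolitan sixth — a major triad on the lowered second degree, here in its customary first inversion. In F# minor that root is G.
So the chord is G-B-D.
The figured bass 6 indicates first inversion, placing the third (B) in the bass: B-D-G.

B D G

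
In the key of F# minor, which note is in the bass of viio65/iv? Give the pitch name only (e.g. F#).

C#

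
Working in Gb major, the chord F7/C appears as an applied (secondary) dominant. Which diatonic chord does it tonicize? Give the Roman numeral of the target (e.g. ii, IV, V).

iii

The chord is a dominant seventh chord on F.
A dominant resolves down a perfect fifth: F → Bb. In Gb major, Bb is scale degree 3, i.e. iii.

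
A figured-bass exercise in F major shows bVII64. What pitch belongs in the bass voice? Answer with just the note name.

Bb

bVII in F major has root Eb; the chord is Eb-G-Bb.
The figure 64 means second inversion — the fifth is in the bass.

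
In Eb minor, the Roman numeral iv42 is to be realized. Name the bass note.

iv in Eb minor has root Ab; the chord is Ab-Cb-Eb-Gb.
The figure 42 means third inversion — the seventh is in the bass.

Gb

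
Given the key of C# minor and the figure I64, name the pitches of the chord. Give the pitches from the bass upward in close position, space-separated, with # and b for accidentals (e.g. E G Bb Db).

G# C# E#

I64 is the major tonic (Picardy third), borrowed from the parallel major. In C# minor that root is C#.
So the chord is C#-E#-G#, a major triad.
The figured bass 64 indicates second inversion, placing the fifth (G#) in the bass: G#-C#-E#.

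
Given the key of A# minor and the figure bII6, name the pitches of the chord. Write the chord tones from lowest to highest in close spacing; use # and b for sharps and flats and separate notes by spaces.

D# F# B

Scale degree 2 in A# minor is B#; lowering it a half step gives B. bII6 is the Neapolitan sixth — a major triad on the lowered second degree, here in its customary first inversion.
So the chord is B-D#-F#.
The figured bass 6 indicates first inversion, placing the third (D#) in the bass: D#-F#-B.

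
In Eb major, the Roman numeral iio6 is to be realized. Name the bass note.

Ab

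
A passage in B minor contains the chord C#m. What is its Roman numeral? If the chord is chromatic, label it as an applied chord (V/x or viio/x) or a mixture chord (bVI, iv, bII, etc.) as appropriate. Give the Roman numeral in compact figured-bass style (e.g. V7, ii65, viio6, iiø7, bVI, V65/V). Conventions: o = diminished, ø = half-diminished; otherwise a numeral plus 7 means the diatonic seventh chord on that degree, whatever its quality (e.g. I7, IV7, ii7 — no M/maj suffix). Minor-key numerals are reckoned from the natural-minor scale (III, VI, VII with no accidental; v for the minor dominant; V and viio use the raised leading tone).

ii

Stacked in thirds the chord is C#-E-G#: a minor triad on C#.
C# is the second degree of B minor. This is the minor supertonic, borrowed from the parallel major (the Dorian ii).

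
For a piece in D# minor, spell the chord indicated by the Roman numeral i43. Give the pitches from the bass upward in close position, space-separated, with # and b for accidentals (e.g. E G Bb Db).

A# C# D# F#

The numeral's case and figure indicate a minor seventh chord. In D# minor its root, the tonic, is D#.
That chord is spelled D#-F#-A#-C#.
With the 43 figure the chord is in second inversion; from the bass A# upward in close position it reads A#-C#-D#-F#.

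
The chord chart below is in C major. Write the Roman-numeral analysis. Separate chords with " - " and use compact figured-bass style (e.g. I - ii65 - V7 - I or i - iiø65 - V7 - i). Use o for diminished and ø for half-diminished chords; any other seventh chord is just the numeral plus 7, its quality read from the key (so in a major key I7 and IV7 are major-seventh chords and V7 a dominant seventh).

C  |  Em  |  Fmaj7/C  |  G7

I - iii - IV43 - V7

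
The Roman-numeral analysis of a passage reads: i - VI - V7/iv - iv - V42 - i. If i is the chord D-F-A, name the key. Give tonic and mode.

i is given as D-F-A — a minor triad with root D.
If D is scale degree 1 and the mode makes that degree carry a minor triad, the tonic is D and the mode is minor.

D minor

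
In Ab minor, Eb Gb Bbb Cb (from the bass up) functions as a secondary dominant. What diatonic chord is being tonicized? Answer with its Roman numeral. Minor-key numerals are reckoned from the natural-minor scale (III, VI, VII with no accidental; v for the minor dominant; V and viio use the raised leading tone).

The chord is a dominant seventh chord on Cb.
A dominant resolves down a perfect fifth: Cb → Fb. In Ab minor, Fb is scale degree 6, i.e. VI.

VI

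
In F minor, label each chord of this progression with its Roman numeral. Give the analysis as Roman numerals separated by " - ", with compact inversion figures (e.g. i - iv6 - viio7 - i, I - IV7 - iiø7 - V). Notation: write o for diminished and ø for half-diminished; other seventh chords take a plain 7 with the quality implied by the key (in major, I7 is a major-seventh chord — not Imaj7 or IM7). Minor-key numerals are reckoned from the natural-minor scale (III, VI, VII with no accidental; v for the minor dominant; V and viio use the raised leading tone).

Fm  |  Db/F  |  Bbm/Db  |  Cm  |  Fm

Fm has root F, degree 1 in F minor, so i.
Db/F has root Db, degree 6 in F minor, so VI6.
Bbm/Db has root Bb, degree 4 in F minor, so iv6.
Cm has root C, degree 5 in F minor, so v.
Fm: minor triad on F = scale degree 1 → i.

i - VI6 - iv6 - v - i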